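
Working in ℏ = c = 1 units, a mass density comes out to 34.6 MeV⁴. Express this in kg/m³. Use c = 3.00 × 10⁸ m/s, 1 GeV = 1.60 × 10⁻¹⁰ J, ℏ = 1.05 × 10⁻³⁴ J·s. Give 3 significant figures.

Mass density is [E]/(c²[L]³) = [E]⁴/(ℏ³c⁵).
1 GeV⁴ → 1/(ℏ³c⁵) × (1 GeV in J)⁴ = 2.33 × 10²⁰ kg/m³.
Convert the energy scale: 34.6 MeV⁴ = 3.46 × 10⁻¹¹ GeV⁴.
Result: 3.46 × 10⁻¹¹ × 2.33 × 10²⁰ = 8.06 × 10⁹ kg/m³.

8.06 × 10⁹ kg/m³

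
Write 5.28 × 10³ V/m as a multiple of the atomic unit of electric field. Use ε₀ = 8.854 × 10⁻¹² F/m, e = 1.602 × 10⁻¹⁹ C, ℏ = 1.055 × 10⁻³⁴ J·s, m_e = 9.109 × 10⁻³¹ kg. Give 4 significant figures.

atomic unit of electric field: E_au = E_h/(e a₀) = m_e²e⁵/((4πε₀)³ℏ⁴) = 5.131 × 10¹¹ V/m.
5.28 × 10³ / 5.131 × 10¹¹ = 1.029 × 10⁻⁸

1.029 × 10⁻⁸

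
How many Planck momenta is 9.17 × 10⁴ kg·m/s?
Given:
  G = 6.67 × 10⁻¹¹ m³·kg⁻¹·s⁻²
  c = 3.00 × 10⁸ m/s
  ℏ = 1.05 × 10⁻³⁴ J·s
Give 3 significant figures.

1.41 × 10⁴

Planck momentum: p_P = √(ℏc³/G) = 6.52 kg·m/s.
9.17 × 10⁴ / 6.52 = 1.41 × 10⁴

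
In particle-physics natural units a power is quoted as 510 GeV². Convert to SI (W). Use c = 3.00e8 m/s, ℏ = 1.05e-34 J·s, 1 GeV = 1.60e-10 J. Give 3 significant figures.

Power is [E]/[T] = [E]²/ℏ.
1 GeV² → 1/ℏ × (1 GeV in J)² = 2.44e14 W.
Result: 510 × 2.44e14 = 1.24e17 W.

1.24e17 W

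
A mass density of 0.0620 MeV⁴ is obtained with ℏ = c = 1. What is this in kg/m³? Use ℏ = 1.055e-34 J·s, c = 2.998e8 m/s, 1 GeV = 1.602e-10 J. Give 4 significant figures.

Mass density is [E]/(c²[L]³) = [E]⁴/(ℏ³c⁵).
1 GeV⁴ → 1/(ℏ³c⁵) × (1 GeV in J)⁴ = 2.316e20 kg/m³.
Convert the energy scale: 0.0620 MeV⁴ = 6.20e-14 GeV⁴.
Result: 6.20e-14 × 2.316e20 = 1.436e7 kg/m³.

1.436e7 kg/m³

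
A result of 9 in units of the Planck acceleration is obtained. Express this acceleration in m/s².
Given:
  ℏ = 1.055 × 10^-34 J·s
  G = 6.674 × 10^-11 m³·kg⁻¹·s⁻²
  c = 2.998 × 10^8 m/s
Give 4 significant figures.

5.004 × 10^52 m/s²

One Planck acceleration: a_P = √(c⁷/(ℏG)) = 5.560 × 10^51 m/s².
9 × 5.560 × 10^51 m/s² = 5.004 × 10^52 m/s²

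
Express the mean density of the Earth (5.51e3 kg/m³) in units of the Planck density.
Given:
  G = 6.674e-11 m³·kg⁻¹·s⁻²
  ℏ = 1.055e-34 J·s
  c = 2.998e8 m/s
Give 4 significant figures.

1.069e-93

Planck density: ρ_P = c⁵/(ℏG²) = 5.154e96 kg/m³.
5.51e3 / 5.154e96 = 1.069e-93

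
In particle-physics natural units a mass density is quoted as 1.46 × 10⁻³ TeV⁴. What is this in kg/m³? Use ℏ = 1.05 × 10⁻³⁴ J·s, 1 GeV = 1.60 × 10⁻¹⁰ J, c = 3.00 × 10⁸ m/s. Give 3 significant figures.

Mass density is [E]/(c²[L]³) = [E]⁴/(ℏ³c⁵).
1 GeV⁴ → 1/(ℏ³c⁵) × (1 GeV in J)⁴ = 2.33 × 10²⁰ kg/m³.
Convert the energy scale: 1.46 × 10⁻³ TeV⁴ = 1.46 × 10⁹ GeV⁴.
Result: 1.46 × 10⁹ × 2.33 × 10²⁰ = 3.40 × 10²⁹ kg/m³.

3.40 × 10²⁹ kg/m³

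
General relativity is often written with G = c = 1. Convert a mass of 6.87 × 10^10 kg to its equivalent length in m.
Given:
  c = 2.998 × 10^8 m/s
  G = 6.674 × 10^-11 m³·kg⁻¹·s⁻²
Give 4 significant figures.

5.101 × 10^-17 m

In G = c = 1 units mass has dimensions of length; the conversion factor is G/c².
6.87 × 10^10 kg × (G/c²) = 5.101 × 10^-17 m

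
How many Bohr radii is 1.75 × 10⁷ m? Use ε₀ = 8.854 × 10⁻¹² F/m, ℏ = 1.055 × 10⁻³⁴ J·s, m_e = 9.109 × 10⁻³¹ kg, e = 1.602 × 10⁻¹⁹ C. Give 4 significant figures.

Bohr radius: a₀ = 4πε₀ℏ²/(m_e e²) = 5.297 × 10⁻¹¹ m.
1.75 × 10⁷ / 5.297 × 10⁻¹¹ = 3.304 × 10¹⁷

3.304 × 10¹⁷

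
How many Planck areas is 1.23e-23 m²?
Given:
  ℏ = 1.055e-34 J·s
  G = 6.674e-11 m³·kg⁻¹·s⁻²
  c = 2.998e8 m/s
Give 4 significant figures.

Planck area: A_P = ℏG/c³ = 2.613e-70 m².
1.23e-23 / 2.613e-70 = 4.707e46

4.707e46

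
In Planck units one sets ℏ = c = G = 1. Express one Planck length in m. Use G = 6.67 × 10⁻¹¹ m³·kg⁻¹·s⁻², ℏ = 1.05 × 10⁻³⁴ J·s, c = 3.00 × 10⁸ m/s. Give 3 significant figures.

ℓ_P = √(ℏG/c³)
  = √(2.59 × 10⁻⁷⁰)
  = 1.61 × 10⁻³⁵ m

1.61 × 10⁻³⁵ m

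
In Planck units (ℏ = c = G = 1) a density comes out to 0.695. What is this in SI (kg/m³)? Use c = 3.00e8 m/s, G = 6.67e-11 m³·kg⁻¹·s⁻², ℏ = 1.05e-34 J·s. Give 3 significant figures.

3.62e96 kg/m³

One Planck density: ρ_P = c⁵/(ℏG²) = 5.20e96 kg/m³.
0.695 × 5.20e96 kg/m³ = 3.62e96 kg/m³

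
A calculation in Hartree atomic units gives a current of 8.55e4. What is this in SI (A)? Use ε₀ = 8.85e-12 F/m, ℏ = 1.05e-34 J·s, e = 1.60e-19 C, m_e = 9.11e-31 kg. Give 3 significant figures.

570 A

One atomic unit of electric current: I_au = e E_h/ℏ = m_e e⁵/((4πε₀)²ℏ³) = 6.67e-3 A.
8.55e4 × 6.67e-3 A = 570 A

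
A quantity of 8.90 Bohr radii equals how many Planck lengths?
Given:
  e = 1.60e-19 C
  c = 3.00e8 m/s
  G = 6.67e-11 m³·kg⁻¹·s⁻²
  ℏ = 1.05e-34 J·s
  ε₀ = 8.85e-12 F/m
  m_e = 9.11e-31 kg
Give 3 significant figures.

2.91e25

Bohr radius: a₀ = 4πε₀ℏ²/(m_e e²) = 5.26e-11 m
Planck length: ℓ_P = √(ℏG/c³) = 1.61e-35 m
8.90 × 5.26e-11 / 1.61e-35 = 2.91e25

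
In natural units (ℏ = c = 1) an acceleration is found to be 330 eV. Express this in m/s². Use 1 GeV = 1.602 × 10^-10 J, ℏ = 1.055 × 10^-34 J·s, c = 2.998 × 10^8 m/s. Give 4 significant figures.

Acceleration is [L]/[T]² = c·[E]/ℏ.
1 GeV → c/ℏ × (1 GeV in J) = 4.552 × 10^32 m/s².
Convert the energy scale: 330 eV = 3.30 × 10^-7 GeV.
Result: 3.30 × 10^-7 × 4.552 × 10^32 = 1.502 × 10^26 m/s².

1.502 × 10^26 m/s²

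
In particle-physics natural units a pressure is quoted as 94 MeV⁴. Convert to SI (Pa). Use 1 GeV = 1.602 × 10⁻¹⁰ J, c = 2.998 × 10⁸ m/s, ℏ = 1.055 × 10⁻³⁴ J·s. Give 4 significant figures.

Pressure is [E]/[L]³ = [E]⁴/(ℏc)³.
1 GeV⁴ → 1/(ℏc)³ × (1 GeV in J)⁴ = 2.082 × 10³⁷ Pa.
Convert the energy scale: 94 MeV⁴ = 9.40 × 10⁻¹¹ GeV⁴.
Result: 9.40 × 10⁻¹¹ × 2.082 × 10³⁷ = 1.957 × 10²⁷ Pa.

1.957 × 10²⁷ Pa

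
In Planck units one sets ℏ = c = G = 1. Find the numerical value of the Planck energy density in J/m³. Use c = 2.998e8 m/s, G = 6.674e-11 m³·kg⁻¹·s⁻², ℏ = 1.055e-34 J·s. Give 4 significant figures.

u_P = c⁷/(ℏG²)
  = 2.177e59 / 4.699e-55
  = 4.632e113 J/m³

4.632e113 J/m³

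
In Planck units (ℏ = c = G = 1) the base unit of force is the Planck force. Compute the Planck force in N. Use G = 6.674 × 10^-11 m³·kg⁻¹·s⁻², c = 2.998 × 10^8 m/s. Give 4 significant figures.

F_P = c⁴/G
  = 8.078 × 10^33 / 6.674 × 10^-11
  = 1.210 × 10^44 N

1.210 × 10^44 N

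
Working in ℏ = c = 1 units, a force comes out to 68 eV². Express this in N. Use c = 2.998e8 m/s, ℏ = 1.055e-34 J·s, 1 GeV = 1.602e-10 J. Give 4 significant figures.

Force is [E]/[L] = [E]²/(ℏc); restore (ℏc)⁻¹.
1 GeV² → 1/(ℏc) × (1 GeV in J)² = 8.114e5 N.
Convert the energy scale: 68 eV² = 6.80e-17 GeV².
Result: 6.80e-17 × 8.114e5 = 5.518e-11 N.

5.518e-11 N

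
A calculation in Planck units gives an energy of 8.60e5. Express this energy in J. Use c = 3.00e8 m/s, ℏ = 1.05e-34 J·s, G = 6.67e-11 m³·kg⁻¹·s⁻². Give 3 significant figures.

1.68e15 J

One Planck energy: E_P = √(ℏc⁵/G) = 1.96e9 J.
8.60e5 × 1.96e9 J = 1.68e15 J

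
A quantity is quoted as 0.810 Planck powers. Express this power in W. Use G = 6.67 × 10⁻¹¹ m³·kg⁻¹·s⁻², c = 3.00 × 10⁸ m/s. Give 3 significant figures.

One Planck power: P_P = c⁵/G = 3.64 × 10⁵² W.
0.810 × 3.64 × 10⁵² W = 2.95 × 10⁵² W

2.95 × 10⁵² W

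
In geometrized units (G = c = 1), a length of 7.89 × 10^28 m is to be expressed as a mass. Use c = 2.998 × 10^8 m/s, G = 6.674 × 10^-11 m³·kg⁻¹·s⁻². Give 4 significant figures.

Length → mass via c²/G.
7.89 × 10^28 m × (c²/G) = 1.063 × 10^56 kg

1.063 × 10^56 kg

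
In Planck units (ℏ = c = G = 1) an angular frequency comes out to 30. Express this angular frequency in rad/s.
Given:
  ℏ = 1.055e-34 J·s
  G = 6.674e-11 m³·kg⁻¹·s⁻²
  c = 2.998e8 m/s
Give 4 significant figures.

One Planck angular frequency: ω_P = √(c⁵/(ℏG)) = 1.855e43 rad/s.
30 × 1.855e43 rad/s = 5.564e44 rad/s

5.564e44 rad/s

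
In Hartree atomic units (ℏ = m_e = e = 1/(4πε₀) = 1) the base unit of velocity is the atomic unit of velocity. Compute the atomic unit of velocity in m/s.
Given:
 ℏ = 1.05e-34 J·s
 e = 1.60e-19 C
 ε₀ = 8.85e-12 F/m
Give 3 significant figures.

2.19e6 m/s

v_au = e²/(4πε₀ℏ)
  = 2.56e-38 / 1.17e-44
  = 2.19e6 m/s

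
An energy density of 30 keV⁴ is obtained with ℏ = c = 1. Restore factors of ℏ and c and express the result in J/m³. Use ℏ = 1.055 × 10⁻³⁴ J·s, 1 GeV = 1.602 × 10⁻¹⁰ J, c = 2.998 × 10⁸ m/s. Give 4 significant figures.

6.245 × 10¹⁴ J/m³

[E]/[L]³ = [E]⁴/(ℏc)³; restore (ℏc)⁻³.
1 GeV⁴ → 1/(ℏc)³ × (1 GeV in J)⁴ = 2.082 × 10³⁷ J/m³.
Convert the energy scale: 30 keV⁴ = 3.00 × 10⁻²³ GeV⁴.
Result: 3.00 × 10⁻²³ × 2.082 × 10³⁷ = 6.245 × 10¹⁴ J/m³.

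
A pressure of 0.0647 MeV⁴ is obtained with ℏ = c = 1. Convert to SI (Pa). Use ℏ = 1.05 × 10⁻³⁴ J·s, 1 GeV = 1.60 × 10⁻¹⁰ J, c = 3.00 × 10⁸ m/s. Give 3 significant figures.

Pressure is [E]/[L]³ = [E]⁴/(ℏc)³.
1 GeV⁴ → 1/(ℏc)³ × (1 GeV in J)⁴ = 2.10 × 10³⁷ Pa.
Convert the energy scale: 0.0647 MeV⁴ = 6.47 × 10⁻¹⁴ GeV⁴.
Result: 6.47 × 10⁻¹⁴ × 2.10 × 10³⁷ = 1.36 × 10²⁴ Pa.

1.36 × 10²⁴ Pa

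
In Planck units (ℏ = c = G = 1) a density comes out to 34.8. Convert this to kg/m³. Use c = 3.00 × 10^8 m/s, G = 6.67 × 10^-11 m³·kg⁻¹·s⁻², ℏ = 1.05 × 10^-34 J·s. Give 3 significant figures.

1.81 × 10^98 kg/m³

One Planck density: ρ_P = c⁵/(ℏG²) = 5.20 × 10^96 kg/m³.
34.8 × 5.20 × 10^96 kg/m³ = 1.81 × 10^98 kg/m³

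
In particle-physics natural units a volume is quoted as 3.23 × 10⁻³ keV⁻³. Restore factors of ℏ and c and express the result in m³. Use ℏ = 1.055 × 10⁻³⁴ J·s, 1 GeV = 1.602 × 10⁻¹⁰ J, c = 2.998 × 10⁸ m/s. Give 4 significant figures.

2.486 × 10⁻³² m³

Volume is [L]³ = [E]⁻³·(ℏc)³.
1 GeV⁻³ → (ℏc)³ × (1 GeV in J)⁻³ = 7.696 × 10⁻⁴⁸ m³.
Convert the energy scale: 3.23 × 10⁻³ keV⁻³ = 3.23 × 10¹⁵ GeV⁻³.
Result: 3.23 × 10¹⁵ × 7.696 × 10⁻⁴⁸ = 2.486 × 10⁻³² m³.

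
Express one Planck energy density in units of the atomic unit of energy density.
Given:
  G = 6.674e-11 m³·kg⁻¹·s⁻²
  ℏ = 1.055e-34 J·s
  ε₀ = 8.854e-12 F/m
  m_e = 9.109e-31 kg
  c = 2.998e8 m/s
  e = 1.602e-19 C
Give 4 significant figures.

Planck energy density: u_P = c⁷/(ℏG²) = 4.632e113 J/m³
atomic unit of energy density: u_au = E_h/a₀³ = m_e⁴e¹⁰/((4πε₀)⁵ℏ⁸) = 2.929e13 J/m³
ratio = 4.632e113 / 2.929e13 = 1.581e100

1.581e100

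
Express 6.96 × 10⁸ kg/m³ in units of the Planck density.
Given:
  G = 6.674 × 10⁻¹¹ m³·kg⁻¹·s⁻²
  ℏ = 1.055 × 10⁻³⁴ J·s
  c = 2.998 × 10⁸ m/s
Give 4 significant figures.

Planck density: ρ_P = c⁵/(ℏG²) = 5.154 × 10⁹⁶ kg/m³.
6.96 × 10⁸ / 5.154 × 10⁹⁶ = 1.350 × 10⁻⁸⁸

1.350 × 10⁻⁸⁸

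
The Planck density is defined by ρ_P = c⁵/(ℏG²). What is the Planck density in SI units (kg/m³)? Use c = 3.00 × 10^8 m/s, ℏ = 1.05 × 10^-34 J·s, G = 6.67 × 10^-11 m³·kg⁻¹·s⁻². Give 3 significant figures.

ρ_P = c⁵/(ℏG²)
  = 2.43 × 10^42 / 4.67 × 10^-55
  = 5.20 × 10^96 kg/m³

5.20 × 10^96 kg/m³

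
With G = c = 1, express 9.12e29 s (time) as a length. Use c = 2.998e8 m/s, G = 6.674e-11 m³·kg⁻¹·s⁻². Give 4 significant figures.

Time → length via c.
9.12e29 s × (c) = 2.734e38 m

2.734e38 m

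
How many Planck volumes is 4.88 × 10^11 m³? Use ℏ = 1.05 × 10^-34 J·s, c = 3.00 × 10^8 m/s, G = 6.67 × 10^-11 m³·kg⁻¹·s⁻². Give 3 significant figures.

Planck volume: V_P = (ℏG/c³)^(3/2) = 4.18 × 10^-105 m³.
4.88 × 10^11 / 4.18 × 10^-105 = 1.17 × 10^116

1.17 × 10^116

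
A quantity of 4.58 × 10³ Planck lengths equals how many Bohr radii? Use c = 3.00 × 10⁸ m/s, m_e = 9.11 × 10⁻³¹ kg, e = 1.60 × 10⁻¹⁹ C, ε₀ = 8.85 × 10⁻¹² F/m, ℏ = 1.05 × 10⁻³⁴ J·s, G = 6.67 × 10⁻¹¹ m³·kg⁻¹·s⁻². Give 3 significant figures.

1.40 × 10⁻²¹

Planck length: ℓ_P = √(ℏG/c³) = 1.61 × 10⁻³⁵ m
Bohr radius: a₀ = 4πε₀ℏ²/(m_e e²) = 5.26 × 10⁻¹¹ m
4.58 × 10³ × 1.61 × 10⁻³⁵ / 5.26 × 10⁻¹¹ = 1.40 × 10⁻²¹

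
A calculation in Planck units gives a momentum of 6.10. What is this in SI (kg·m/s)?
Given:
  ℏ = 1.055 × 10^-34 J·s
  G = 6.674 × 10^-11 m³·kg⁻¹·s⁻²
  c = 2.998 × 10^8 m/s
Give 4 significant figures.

One Planck momentum: p_P = √(ℏc³/G) = 6.527 kg·m/s.
6.10 × 6.527 kg·m/s = 39.81 kg·m/s

39.81 kg·m/s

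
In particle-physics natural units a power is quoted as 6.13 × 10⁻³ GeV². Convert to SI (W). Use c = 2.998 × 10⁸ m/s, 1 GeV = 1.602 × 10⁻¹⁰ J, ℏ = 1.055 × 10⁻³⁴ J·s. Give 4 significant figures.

Power is [E]/[T] = [E]²/ℏ.
1 GeV² → 1/ℏ × (1 GeV in J)² = 2.433 × 10¹⁴ W.
Result: 6.13 × 10⁻³ × 2.433 × 10¹⁴ = 1.491 × 10¹² W.

1.491 × 10¹² W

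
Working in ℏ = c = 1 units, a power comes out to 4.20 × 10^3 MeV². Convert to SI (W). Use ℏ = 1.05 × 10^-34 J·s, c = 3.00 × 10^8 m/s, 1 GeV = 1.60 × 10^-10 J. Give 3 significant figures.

1.02 × 10^12 W

Power is [E]/[T] = [E]²/ℏ.
1 GeV² → 1/ℏ × (1 GeV in J)² = 2.44 × 10^14 W.
Convert the energy scale: 4.20 × 10^3 MeV² = 4.20 × 10^-3 GeV².
Result: 4.20 × 10^-3 × 2.44 × 10^14 = 1.02 × 10^12 W.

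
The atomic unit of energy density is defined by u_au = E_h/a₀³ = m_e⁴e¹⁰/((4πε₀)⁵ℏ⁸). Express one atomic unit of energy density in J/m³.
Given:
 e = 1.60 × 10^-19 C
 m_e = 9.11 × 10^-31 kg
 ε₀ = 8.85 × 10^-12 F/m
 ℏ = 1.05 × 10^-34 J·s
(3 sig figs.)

u_au = E_h/a₀³ = m_e⁴e¹⁰/((4πε₀)⁵ℏ⁸)
E_h = 4.38 × 10^-18 J
a₀ = 5.26 × 10^-11 m
E_h/a₀³ = 3.01 × 10^13 J/m³

3.01 × 10^13 J/m³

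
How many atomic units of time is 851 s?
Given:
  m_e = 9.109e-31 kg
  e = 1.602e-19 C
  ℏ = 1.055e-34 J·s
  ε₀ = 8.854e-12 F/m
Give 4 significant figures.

3.512e19

atomic unit of time: τ_au = (4πε₀)²ℏ³/(m_e e⁴) = 2.423e-17 s.
851 / 2.423e-17 = 3.512e19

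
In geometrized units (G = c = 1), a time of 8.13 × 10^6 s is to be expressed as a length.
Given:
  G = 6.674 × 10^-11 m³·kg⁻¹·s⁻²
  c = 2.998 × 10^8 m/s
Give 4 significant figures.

Time → length via c.
8.13 × 10^6 s × (c) = 2.437 × 10^15 m

2.437 × 10^15 m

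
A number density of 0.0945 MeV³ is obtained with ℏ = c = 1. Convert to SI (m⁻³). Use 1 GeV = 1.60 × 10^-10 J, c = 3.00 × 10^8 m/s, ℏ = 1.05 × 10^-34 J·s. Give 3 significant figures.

Number density is [L]⁻³ = [E]³/(ℏc)³.
1 GeV³ → 1/(ℏc)³ × (1 GeV in J)³ = 1.31 × 10^47 m⁻³.
Convert the energy scale: 0.0945 MeV³ = 9.45 × 10^-11 GeV³.
Result: 9.45 × 10^-11 × 1.31 × 10^47 = 1.24 × 10^37 m⁻³.

1.24 × 10^37 m⁻³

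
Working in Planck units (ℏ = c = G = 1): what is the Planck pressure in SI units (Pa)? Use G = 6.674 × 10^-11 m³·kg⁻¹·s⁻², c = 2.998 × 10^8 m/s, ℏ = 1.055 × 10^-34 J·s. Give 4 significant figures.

The unique combination of the constants set to 1 with dimensions of pressure is p_P = c⁷/(ℏG²).
  = 2.177 × 10^59 / 4.699 × 10^-55
  = 4.632 × 10^113 Pa

4.632 × 10^113 Pa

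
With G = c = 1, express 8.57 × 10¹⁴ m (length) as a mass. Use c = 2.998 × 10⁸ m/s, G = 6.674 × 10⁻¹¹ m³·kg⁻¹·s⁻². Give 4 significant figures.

1.154 × 10⁴² kg

Length → mass via c²/G.
8.57 × 10¹⁴ m × (c²/G) = 1.154 × 10⁴² kg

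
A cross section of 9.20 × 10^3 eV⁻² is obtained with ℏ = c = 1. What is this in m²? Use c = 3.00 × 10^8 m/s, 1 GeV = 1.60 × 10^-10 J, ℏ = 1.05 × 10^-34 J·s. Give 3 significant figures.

3.57 × 10^-10 m²

Area is [L]² = [E]⁻²·(ℏc)²; restore (ℏc)².
1 GeV⁻² → (ℏc)² × (1 GeV in J)⁻² = 3.88 × 10^-32 m².
Convert the energy scale: 9.20 × 10^3 eV⁻² = 9.20 × 10^21 GeV⁻².
Result: 9.20 × 10^21 × 3.88 × 10^-32 = 3.57 × 10^-10 m².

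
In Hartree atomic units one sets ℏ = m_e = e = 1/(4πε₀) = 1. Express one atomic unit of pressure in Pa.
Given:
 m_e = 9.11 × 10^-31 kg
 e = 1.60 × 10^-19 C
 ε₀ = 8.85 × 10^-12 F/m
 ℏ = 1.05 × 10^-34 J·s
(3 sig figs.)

P_au = E_h/a₀³ = m_e⁴e¹⁰/((4πε₀)⁵ℏ⁸)
E_h = 4.38 × 10^-18 J
a₀ = 5.26 × 10^-11 m
E_h/a₀³ = 3.01 × 10^13 Pa

3.01 × 10^13 Pa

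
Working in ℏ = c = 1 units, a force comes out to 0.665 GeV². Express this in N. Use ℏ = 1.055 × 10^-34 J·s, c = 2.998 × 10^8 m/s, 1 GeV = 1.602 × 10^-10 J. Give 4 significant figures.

5.396 × 10^5 N

Force is [E]/[L] = [E]²/(ℏc); restore (ℏc)⁻¹.
1 GeV² → 1/(ℏc) × (1 GeV in J)² = 8.114 × 10^5 N.
Result: 0.665 × 8.114 × 10^5 = 5.396 × 10^5 N.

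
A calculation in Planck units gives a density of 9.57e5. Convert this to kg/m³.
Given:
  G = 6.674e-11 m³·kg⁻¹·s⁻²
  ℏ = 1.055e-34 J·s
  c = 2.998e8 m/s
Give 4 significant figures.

4.932e102 kg/m³

One Planck density: ρ_P = c⁵/(ℏG²) = 5.154e96 kg/m³.
9.57e5 × 5.154e96 kg/m³ = 4.932e102 kg/m³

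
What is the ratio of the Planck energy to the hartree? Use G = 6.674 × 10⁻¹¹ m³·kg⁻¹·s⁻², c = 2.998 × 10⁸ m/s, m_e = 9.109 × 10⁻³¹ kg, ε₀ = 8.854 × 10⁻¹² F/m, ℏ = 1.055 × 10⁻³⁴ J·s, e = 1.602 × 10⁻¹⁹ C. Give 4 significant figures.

Planck energy: E_P = √(ℏc⁵/G) = 1.957 × 10⁹ J
hartree: E_h = m_e e⁴/(4πε₀ℏ)² = 4.354 × 10⁻¹⁸ J
ratio = 1.957 × 10⁹ / 4.354 × 10⁻¹⁸ = 4.494 × 10²⁶

4.494 × 10²⁶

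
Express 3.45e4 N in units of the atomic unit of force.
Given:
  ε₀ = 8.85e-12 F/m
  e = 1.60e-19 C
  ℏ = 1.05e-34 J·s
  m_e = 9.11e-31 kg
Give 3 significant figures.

atomic unit of force: F_au = E_h/a₀ = m_e²e⁶/((4πε₀)³ℏ⁴) = 8.33e-8 N.
3.45e4 / 8.33e-8 = 4.14e11

4.14e11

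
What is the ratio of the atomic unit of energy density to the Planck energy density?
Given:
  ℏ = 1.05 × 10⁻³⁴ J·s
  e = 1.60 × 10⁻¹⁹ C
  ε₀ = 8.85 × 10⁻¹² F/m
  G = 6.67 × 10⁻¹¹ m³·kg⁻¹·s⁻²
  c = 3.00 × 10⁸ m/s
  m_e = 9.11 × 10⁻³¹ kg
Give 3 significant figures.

6.44 × 10⁻¹⁰¹

atomic unit of energy density: u_au = E_h/a₀³ = m_e⁴e¹⁰/((4πε₀)⁵ℏ⁸) = 3.01 × 10¹³ J/m³
Planck energy density: u_P = c⁷/(ℏG²) = 4.68 × 10¹¹³ J/m³
ratio = 3.01 × 10¹³ / 4.68 × 10¹¹³ = 6.44 × 10⁻¹⁰¹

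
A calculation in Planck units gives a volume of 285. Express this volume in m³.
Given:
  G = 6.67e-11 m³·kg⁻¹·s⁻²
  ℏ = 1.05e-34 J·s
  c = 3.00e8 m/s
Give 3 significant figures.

One Planck volume: V_P = (ℏG/c³)^(3/2) = 4.18e-105 m³.
285 × 4.18e-105 m³ = 1.19e-102 m³

1.19e-102 m³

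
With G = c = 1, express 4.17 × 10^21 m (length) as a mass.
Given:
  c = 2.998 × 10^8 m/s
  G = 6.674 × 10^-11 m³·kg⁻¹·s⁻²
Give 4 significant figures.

Length → mass via c²/G.
4.17 × 10^21 m × (c²/G) = 5.616 × 10^48 kg

5.616 × 10^48 kg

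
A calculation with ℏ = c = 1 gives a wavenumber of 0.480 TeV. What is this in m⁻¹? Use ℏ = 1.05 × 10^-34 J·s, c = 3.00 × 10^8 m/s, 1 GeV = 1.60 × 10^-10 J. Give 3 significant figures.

2.44 × 10^18 m⁻¹

Inverse length is [E]/(ℏc).
1 GeV → 1/(ℏc) × (1 GeV in J) = 5.08 × 10^15 m⁻¹.
Convert the energy scale: 0.480 TeV = 480 GeV.
Result: 480 × 5.08 × 10^15 = 2.44 × 10^18 m⁻¹.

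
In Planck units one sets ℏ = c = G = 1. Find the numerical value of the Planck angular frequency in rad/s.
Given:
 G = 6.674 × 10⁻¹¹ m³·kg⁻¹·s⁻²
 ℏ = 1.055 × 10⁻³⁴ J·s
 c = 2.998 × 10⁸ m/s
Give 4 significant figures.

ω_P = √(c⁵/(ℏG))
  = √(3.440 × 10⁸⁶)
  = 1.855 × 10⁴³ rad/s

1.855 × 10⁴³ rad/s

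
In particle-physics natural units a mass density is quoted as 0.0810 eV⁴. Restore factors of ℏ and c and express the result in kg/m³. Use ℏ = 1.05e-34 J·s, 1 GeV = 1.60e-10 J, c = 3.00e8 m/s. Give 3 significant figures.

1.89e-17 kg/m³

Mass density is [E]/(c²[L]³) = [E]⁴/(ℏ³c⁵).
1 GeV⁴ → 1/(ℏ³c⁵) × (1 GeV in J)⁴ = 2.33e20 kg/m³.
Convert the energy scale: 0.0810 eV⁴ = 8.10e-38 GeV⁴.
Result: 8.10e-38 × 2.33e20 = 1.89e-17 kg/m³.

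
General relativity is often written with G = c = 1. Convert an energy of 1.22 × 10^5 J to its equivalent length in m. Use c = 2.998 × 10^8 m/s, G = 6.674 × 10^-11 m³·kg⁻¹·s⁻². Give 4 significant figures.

Energy → length via G/c⁴.
1.22 × 10^5 J × (G/c⁴) = 1.008 × 10^-39 m

1.008 × 10^-39 m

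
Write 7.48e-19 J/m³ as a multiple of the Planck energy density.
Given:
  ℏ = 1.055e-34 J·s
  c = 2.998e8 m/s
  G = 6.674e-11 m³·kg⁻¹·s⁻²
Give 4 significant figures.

Planck energy density: u_P = c⁷/(ℏG²) = 4.632e113 J/m³.
7.48e-19 / 4.632e113 = 1.615e-132

1.615e-132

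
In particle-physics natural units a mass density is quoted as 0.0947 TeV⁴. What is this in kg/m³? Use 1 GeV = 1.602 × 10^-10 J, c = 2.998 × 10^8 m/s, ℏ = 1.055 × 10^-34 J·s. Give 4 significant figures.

Mass density is [E]/(c²[L]³) = [E]⁴/(ℏ³c⁵).
1 GeV⁴ → 1/(ℏ³c⁵) × (1 GeV in J)⁴ = 2.316 × 10^20 kg/m³.
Convert the energy scale: 0.0947 TeV⁴ = 9.47 × 10^10 GeV⁴.
Result: 9.47 × 10^10 × 2.316 × 10^20 = 2.193 × 10^31 kg/m³.

2.193 × 10^31 kg/m³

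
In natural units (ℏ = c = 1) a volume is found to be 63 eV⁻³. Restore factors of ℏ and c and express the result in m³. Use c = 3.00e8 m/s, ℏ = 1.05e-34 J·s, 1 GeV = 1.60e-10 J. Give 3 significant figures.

Volume is [L]³ = [E]⁻³·(ℏc)³.
1 GeV⁻³ → (ℏc)³ × (1 GeV in J)⁻³ = 7.63e-48 m³.
Convert the energy scale: 63 eV⁻³ = 6.30e28 GeV⁻³.
Result: 6.30e28 × 7.63e-48 = 4.81e-19 m³.

4.81e-19 m³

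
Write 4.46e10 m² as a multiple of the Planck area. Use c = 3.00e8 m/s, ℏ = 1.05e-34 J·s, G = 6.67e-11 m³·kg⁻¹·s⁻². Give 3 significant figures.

1.72e80

Planck area: A_P = ℏG/c³ = 2.59e-70 m².
4.46e10 / 2.59e-70 = 1.72e80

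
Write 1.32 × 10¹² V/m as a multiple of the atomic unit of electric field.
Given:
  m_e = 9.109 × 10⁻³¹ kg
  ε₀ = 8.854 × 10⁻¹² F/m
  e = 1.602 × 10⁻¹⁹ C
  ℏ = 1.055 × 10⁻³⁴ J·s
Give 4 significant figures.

atomic unit of electric field: E_au = E_h/(e a₀) = m_e²e⁵/((4πε₀)³ℏ⁴) = 5.131 × 10¹¹ V/m.
1.32 × 10¹² / 5.131 × 10¹¹ = 2.573

2.573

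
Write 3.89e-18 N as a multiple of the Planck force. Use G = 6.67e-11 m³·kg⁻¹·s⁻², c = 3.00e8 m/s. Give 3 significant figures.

3.20e-62

Planck force: F_P = c⁴/G = 1.21e44 N.
3.89e-18 / 1.21e44 = 3.20e-62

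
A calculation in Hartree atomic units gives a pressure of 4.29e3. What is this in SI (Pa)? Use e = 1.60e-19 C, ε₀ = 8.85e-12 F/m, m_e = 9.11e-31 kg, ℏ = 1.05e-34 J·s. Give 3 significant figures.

One atomic unit of pressure: P_au = E_h/a₀³ = m_e⁴e¹⁰/((4πε₀)⁵ℏ⁸) = 3.01e13 Pa.
4.29e3 × 3.01e13 Pa = 1.29e17 Pa

1.29e17 Pa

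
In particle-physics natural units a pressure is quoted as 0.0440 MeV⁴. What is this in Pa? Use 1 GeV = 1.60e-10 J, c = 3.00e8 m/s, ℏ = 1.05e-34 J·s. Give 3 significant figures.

Pressure is [E]/[L]³ = [E]⁴/(ℏc)³.
1 GeV⁴ → 1/(ℏc)³ × (1 GeV in J)⁴ = 2.10e37 Pa.
Convert the energy scale: 0.0440 MeV⁴ = 4.40e-14 GeV⁴.
Result: 4.40e-14 × 2.10e37 = 9.23e23 Pa.

9.23e23 Pa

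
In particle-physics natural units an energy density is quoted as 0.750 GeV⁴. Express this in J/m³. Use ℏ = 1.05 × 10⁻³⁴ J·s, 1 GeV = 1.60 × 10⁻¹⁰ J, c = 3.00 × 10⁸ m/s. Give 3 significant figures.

1.57 × 10³⁷ J/m³

[E]/[L]³ = [E]⁴/(ℏc)³; restore (ℏc)⁻³.
1 GeV⁴ → 1/(ℏc)³ × (1 GeV in J)⁴ = 2.10 × 10³⁷ J/m³.
Result: 0.750 × 2.10 × 10³⁷ = 1.57 × 10³⁷ J/m³.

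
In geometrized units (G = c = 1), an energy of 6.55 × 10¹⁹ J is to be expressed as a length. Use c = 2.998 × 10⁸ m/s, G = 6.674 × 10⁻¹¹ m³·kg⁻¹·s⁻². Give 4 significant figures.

5.411 × 10⁻²⁵ m

Energy → length via G/c⁴.
6.55 × 10¹⁹ J × (G/c⁴) = 5.411 × 10⁻²⁵ m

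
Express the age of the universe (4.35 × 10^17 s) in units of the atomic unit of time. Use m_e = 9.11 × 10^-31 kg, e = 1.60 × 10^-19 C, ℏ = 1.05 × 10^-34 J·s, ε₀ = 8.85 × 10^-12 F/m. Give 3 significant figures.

1.81 × 10^34

atomic unit of time: τ_au = (4πε₀)²ℏ³/(m_e e⁴) = 2.40 × 10^-17 s.
4.35 × 10^17 / 2.40 × 10^-17 = 1.81 × 10^34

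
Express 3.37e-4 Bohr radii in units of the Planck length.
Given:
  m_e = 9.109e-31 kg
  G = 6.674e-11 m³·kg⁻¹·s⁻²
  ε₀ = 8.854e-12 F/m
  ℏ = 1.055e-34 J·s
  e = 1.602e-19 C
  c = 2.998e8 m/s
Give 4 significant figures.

1.104e21

Bohr radius: a₀ = 4πε₀ℏ²/(m_e e²) = 5.297e-11 m
Planck length: ℓ_P = √(ℏG/c³) = 1.616e-35 m
3.37e-4 × 5.297e-11 / 1.616e-35 = 1.104e21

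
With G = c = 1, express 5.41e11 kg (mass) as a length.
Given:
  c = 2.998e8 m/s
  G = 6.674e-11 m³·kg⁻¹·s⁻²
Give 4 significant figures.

In G = c = 1 units mass has dimensions of length; the conversion factor is G/c².
5.41e11 kg × (G/c²) = 4.017e-16 m

4.017e-16 m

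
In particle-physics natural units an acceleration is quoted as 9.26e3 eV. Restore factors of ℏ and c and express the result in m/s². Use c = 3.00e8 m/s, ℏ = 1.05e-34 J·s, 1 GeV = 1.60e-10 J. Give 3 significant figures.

Acceleration is [L]/[T]² = c·[E]/ℏ.
1 GeV → c/ℏ × (1 GeV in J) = 4.57e32 m/s².
Convert the energy scale: 9.26e3 eV = 9.26e-6 GeV.
Result: 9.26e-6 × 4.57e32 = 4.23e27 m/s².

4.23e27 m/s²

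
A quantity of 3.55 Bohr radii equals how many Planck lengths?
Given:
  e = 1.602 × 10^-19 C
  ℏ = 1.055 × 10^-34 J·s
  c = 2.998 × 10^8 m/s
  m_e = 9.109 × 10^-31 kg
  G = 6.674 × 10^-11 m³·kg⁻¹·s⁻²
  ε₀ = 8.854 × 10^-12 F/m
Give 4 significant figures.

Bohr radius: a₀ = 4πε₀ℏ²/(m_e e²) = 5.297 × 10^-11 m
Planck length: ℓ_P = √(ℏG/c³) = 1.616 × 10^-35 m
3.55 × 5.297 × 10^-11 / 1.616 × 10^-35 = 1.163 × 10^25

1.163 × 10^25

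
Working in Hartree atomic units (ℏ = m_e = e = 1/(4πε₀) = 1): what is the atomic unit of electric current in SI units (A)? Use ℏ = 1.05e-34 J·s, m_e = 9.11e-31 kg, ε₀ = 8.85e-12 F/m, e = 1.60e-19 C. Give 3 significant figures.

6.67e-3 A

From ℏ = m_e = e = 1/(4πε₀) = 1 the current scale is I_au = e E_h/ℏ = m_e e⁵/((4πε₀)²ℏ³).
E_h = 4.38e-18 J
e·E_h/ℏ = 6.67e-3 A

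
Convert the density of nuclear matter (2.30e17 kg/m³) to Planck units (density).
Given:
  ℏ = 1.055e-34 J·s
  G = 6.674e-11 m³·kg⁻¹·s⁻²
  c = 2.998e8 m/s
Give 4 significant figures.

4.463e-80

Planck density: ρ_P = c⁵/(ℏG²) = 5.154e96 kg/m³.
2.30e17 / 5.154e96 = 4.463e-80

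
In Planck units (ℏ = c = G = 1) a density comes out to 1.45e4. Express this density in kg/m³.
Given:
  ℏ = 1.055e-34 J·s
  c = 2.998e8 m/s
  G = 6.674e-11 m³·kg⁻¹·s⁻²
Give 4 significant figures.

One Planck density: ρ_P = c⁵/(ℏG²) = 5.154e96 kg/m³.
1.45e4 × 5.154e96 kg/m³ = 7.473e100 kg/m³

7.473e100 kg/m³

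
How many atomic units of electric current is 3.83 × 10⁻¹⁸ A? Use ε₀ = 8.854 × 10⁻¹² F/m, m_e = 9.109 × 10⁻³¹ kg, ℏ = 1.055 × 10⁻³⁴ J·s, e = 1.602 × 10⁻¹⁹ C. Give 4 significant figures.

5.793 × 10⁻¹⁶

atomic unit of electric current: I_au = e E_h/ℏ = m_e e⁵/((4πε₀)²ℏ³) = 6.612 × 10⁻³ A.
3.83 × 10⁻¹⁸ / 6.612 × 10⁻³ = 5.793 × 10⁻¹⁶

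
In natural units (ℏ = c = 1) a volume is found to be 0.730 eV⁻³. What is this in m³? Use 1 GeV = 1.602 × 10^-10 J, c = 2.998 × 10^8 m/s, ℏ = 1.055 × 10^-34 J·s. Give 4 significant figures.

Volume is [L]³ = [E]⁻³·(ℏc)³.
1 GeV⁻³ → (ℏc)³ × (1 GeV in J)⁻³ = 7.696 × 10^-48 m³.
Convert the energy scale: 0.730 eV⁻³ = 7.30 × 10^26 GeV⁻³.
Result: 7.30 × 10^26 × 7.696 × 10^-48 = 5.618 × 10^-21 m³.

5.618 × 10^-21 m³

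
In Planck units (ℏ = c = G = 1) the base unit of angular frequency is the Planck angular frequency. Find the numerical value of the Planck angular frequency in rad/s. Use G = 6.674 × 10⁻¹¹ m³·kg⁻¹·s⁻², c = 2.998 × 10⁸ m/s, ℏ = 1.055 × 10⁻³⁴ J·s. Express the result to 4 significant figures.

1.855 × 10⁴³ rad/s

ω_P = √(c⁵/(ℏG))
  = √(3.440 × 10⁸⁶)
  = 1.855 × 10⁴³ rad/s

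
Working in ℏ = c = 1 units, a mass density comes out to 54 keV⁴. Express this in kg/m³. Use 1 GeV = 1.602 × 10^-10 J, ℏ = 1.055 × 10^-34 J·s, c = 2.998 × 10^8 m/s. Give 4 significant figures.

0.01251 kg/m³

Mass density is [E]/(c²[L]³) = [E]⁴/(ℏ³c⁵).
1 GeV⁴ → 1/(ℏ³c⁵) × (1 GeV in J)⁴ = 2.316 × 10^20 kg/m³.
Convert the energy scale: 54 keV⁴ = 5.40 × 10^-23 GeV⁴.
Result: 5.40 × 10^-23 × 2.316 × 10^20 = 0.01251 kg/m³.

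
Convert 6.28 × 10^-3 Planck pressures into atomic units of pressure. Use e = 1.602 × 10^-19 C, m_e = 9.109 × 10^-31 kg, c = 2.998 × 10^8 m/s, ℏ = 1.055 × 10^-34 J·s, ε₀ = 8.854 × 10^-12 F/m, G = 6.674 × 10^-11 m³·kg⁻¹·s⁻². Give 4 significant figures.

Planck pressure: p_P = c⁷/(ℏG²) = 4.632 × 10^113 Pa
atomic unit of pressure: P_au = E_h/a₀³ = m_e⁴e¹⁰/((4πε₀)⁵ℏ⁸) = 2.929 × 10^13 Pa
6.28 × 10^-3 × 4.632 × 10^113 / 2.929 × 10^13 = 9.931 × 10^97

9.931 × 10^97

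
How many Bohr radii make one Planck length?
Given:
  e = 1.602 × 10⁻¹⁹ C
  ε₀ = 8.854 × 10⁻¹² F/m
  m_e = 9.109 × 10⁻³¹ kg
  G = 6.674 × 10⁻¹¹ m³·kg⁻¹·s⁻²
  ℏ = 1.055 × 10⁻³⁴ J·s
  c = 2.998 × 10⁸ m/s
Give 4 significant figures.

Planck length: ℓ_P = √(ℏG/c³) = 1.616 × 10⁻³⁵ m
Bohr radius: a₀ = 4πε₀ℏ²/(m_e e²) = 5.297 × 10⁻¹¹ m
ratio = 1.616 × 10⁻³⁵ / 5.297 × 10⁻¹¹ = 3.051 × 10⁻²⁵

3.051 × 10⁻²⁵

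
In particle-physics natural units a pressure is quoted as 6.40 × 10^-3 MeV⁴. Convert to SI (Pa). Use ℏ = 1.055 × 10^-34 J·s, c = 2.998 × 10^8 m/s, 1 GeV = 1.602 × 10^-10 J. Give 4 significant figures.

Pressure is [E]/[L]³ = [E]⁴/(ℏc)³.
1 GeV⁴ → 1/(ℏc)³ × (1 GeV in J)⁴ = 2.082 × 10^37 Pa.
Convert the energy scale: 6.40 × 10^-3 MeV⁴ = 6.40 × 10^-15 GeV⁴.
Result: 6.40 × 10^-15 × 2.082 × 10^37 = 1.332 × 10^23 Pa.

1.332 × 10^23 Pa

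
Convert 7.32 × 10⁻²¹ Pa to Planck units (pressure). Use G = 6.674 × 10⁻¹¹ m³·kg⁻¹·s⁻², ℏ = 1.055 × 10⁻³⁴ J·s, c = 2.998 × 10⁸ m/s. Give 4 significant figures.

1.580 × 10⁻¹³⁴

Planck pressure: p_P = c⁷/(ℏG²) = 4.632 × 10¹¹³ Pa.
7.32 × 10⁻²¹ / 4.632 × 10¹¹³ = 1.580 × 10⁻¹³⁴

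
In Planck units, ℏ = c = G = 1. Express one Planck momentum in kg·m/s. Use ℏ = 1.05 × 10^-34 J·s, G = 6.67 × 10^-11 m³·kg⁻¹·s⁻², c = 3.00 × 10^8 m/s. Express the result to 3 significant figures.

6.52 kg·m/s

The unique combination of the constants set to 1 with dimensions of momentum is p_P = √(ℏc³/G).
  = √(42.5)
  = 6.52 kg·m/s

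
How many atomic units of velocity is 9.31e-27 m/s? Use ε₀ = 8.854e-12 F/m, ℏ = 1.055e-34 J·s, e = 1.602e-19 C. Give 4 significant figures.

atomic unit of velocity: v_au = e²/(4πε₀ℏ) = 2.186e6 m/s.
9.31e-27 / 2.186e6 = 4.258e-33

4.258e-33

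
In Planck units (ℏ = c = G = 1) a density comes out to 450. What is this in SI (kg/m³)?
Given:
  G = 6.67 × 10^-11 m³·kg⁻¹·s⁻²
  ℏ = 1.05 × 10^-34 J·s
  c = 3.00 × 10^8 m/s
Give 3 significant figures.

One Planck density: ρ_P = c⁵/(ℏG²) = 5.20 × 10^96 kg/m³.
450 × 5.20 × 10^96 kg/m³ = 2.34 × 10^99 kg/m³

2.34 × 10^99 kg/m³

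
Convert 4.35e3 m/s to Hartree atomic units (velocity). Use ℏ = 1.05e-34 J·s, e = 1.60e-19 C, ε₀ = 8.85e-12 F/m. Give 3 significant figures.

atomic unit of velocity: v_au = e²/(4πε₀ℏ) = 2.19e6 m/s.
4.35e3 / 2.19e6 = 1.98e-3

1.98e-3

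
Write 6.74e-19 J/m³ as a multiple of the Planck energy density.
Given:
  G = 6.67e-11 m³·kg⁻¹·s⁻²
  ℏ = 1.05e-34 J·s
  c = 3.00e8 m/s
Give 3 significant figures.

Planck energy density: u_P = c⁷/(ℏG²) = 4.68e113 J/m³.
6.74e-19 / 4.68e113 = 1.44e-132

1.44e-132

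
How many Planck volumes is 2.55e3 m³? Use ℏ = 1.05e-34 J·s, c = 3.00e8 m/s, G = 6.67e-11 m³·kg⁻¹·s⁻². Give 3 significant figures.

6.10e107

Planck volume: V_P = (ℏG/c³)^(3/2) = 4.18e-105 m³.
2.55e3 / 4.18e-105 = 6.10e107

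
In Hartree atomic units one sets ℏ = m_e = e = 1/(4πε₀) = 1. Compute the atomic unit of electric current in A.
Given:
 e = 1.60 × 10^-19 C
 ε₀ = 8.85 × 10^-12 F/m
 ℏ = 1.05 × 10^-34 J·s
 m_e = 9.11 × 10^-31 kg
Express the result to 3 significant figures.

6.67 × 10^-3 A

I_au = e E_h/ℏ = m_e e⁵/((4πε₀)²ℏ³)
E_h = 4.38 × 10^-18 J
e·E_h/ℏ = 6.67 × 10^-3 A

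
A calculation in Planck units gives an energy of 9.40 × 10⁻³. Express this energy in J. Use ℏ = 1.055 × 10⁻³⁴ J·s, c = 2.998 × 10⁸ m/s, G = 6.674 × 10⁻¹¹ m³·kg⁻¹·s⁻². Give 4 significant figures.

1.839 × 10⁷ J

One Planck energy: E_P = √(ℏc⁵/G) = 1.957 × 10⁹ J.
9.40 × 10⁻³ × 1.957 × 10⁹ J = 1.839 × 10⁷ J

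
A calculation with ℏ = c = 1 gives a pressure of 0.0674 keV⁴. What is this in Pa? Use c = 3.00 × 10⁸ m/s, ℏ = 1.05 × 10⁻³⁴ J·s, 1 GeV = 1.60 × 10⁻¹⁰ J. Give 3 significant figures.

1.41 × 10¹² Pa

Pressure is [E]/[L]³ = [E]⁴/(ℏc)³.
1 GeV⁴ → 1/(ℏc)³ × (1 GeV in J)⁴ = 2.10 × 10³⁷ Pa.
Convert the energy scale: 0.0674 keV⁴ = 6.74 × 10⁻²⁶ GeV⁴.
Result: 6.74 × 10⁻²⁶ × 2.10 × 10³⁷ = 1.41 × 10¹² Pa.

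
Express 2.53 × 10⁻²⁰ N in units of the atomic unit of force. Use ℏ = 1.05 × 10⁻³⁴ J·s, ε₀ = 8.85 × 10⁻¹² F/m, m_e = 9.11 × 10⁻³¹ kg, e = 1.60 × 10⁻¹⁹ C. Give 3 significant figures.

3.04 × 10⁻¹³

atomic unit of force: F_au = E_h/a₀ = m_e²e⁶/((4πε₀)³ℏ⁴) = 8.33 × 10⁻⁸ N.
2.53 × 10⁻²⁰ / 8.33 × 10⁻⁸ = 3.04 × 10⁻¹³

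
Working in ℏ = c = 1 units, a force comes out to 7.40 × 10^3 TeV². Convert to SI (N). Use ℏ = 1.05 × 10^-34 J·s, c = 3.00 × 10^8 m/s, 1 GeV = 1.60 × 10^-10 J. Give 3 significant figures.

6.01 × 10^15 N

Force is [E]/[L] = [E]²/(ℏc); restore (ℏc)⁻¹.
1 GeV² → 1/(ℏc) × (1 GeV in J)² = 8.13 × 10^5 N.
Convert the energy scale: 7.40 × 10^3 TeV² = 7.40 × 10^9 GeV².
Result: 7.40 × 10^9 × 8.13 × 10^5 = 6.01 × 10^15 N.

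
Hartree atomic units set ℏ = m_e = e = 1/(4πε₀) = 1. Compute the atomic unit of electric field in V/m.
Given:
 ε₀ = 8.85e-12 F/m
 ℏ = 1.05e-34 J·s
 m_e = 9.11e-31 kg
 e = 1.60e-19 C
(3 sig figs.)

The unique combination of the constants set to 1 with dimensions of electric field is E_au = E_h/(e a₀) = m_e²e⁵/((4πε₀)³ℏ⁴).
E_h = 4.38e-18 J
a₀ = 5.26e-11 m
E_h/(e·a₀) = 5.20e11 V/m

5.20e11 V/m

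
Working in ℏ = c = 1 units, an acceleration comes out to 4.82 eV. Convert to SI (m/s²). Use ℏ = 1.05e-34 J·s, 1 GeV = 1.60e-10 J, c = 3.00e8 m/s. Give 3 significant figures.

2.20e24 m/s²

Acceleration is [L]/[T]² = c·[E]/ℏ.
1 GeV → c/ℏ × (1 GeV in J) = 4.57e32 m/s².
Convert the energy scale: 4.82 eV = 4.82e-9 GeV.
Result: 4.82e-9 × 4.57e32 = 2.20e24 m/s².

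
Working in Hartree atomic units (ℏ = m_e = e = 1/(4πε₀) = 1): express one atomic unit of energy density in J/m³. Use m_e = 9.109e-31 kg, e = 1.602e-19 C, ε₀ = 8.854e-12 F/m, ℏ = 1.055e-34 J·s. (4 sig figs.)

2.929e13 J/m³

Dimensional analysis gives u_au = E_h/a₀³ = m_e⁴e¹⁰/((4πε₀)⁵ℏ⁸).
E_h = 4.354e-18 J
a₀ = 5.297e-11 m
E_h/a₀³ = 2.929e13 J/m³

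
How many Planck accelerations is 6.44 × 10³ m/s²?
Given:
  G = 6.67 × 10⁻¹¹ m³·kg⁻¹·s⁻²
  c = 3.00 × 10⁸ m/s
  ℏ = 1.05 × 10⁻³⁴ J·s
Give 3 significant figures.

1.15 × 10⁻⁴⁸

Planck acceleration: a_P = √(c⁷/(ℏG)) = 5.59 × 10⁵¹ m/s².
6.44 × 10³ / 5.59 × 10⁵¹ = 1.15 × 10⁻⁴⁸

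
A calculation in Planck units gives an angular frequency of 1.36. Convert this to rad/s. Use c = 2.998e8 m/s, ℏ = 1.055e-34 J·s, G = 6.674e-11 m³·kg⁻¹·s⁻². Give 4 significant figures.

2.522e43 rad/s

One Planck angular frequency: ω_P = √(c⁵/(ℏG)) = 1.855e43 rad/s.
1.36 × 1.855e43 rad/s = 2.522e43 rad/s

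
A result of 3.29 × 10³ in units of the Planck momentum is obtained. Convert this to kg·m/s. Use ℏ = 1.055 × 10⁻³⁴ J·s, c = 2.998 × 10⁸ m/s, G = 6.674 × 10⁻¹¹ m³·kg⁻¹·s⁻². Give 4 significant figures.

One Planck momentum: p_P = √(ℏc³/G) = 6.527 kg·m/s.
3.29 × 10³ × 6.527 kg·m/s = 2.147 × 10⁴ kg·m/s

2.147 × 10⁴ kg·m/s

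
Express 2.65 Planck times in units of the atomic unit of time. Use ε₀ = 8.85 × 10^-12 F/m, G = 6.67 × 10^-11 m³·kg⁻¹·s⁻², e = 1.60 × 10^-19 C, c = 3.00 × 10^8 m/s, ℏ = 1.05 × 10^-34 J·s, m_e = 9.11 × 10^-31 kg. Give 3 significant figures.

Planck time: t_P = √(ℏG/c⁵) = 5.37 × 10^-44 s
atomic unit of time: τ_au = (4πε₀)²ℏ³/(m_e e⁴) = 2.40 × 10^-17 s
2.65 × 5.37 × 10^-44 / 2.40 × 10^-17 = 5.93 × 10^-27

5.93 × 10^-27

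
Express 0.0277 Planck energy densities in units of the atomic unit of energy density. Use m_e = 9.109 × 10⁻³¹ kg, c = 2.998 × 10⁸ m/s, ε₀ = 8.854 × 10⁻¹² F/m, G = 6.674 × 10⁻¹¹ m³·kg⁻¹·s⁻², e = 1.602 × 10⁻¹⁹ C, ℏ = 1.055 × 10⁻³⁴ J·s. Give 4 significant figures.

Planck energy density: u_P = c⁷/(ℏG²) = 4.632 × 10¹¹³ J/m³
atomic unit of energy density: u_au = E_h/a₀³ = m_e⁴e¹⁰/((4πε₀)⁵ℏ⁸) = 2.929 × 10¹³ J/m³
0.0277 × 4.632 × 10¹¹³ / 2.929 × 10¹³ = 4.381 × 10⁹⁸

4.381 × 10⁹⁸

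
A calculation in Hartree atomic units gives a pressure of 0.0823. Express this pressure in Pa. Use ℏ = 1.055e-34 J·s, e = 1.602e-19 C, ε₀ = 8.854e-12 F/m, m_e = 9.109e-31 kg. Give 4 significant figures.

One atomic unit of pressure: P_au = E_h/a₀³ = m_e⁴e¹⁰/((4πε₀)⁵ℏ⁸) = 2.929e13 Pa.
0.0823 × 2.929e13 Pa = 2.411e12 Pa

2.411e12 Pa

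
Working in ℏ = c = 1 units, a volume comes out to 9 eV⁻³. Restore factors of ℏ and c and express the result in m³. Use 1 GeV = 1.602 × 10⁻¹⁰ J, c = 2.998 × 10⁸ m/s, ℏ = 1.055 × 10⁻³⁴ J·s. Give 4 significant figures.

6.926 × 10⁻²⁰ m³

Volume is [L]³ = [E]⁻³·(ℏc)³.
1 GeV⁻³ → (ℏc)³ × (1 GeV in J)⁻³ = 7.696 × 10⁻⁴⁸ m³.
Convert the energy scale: 9 eV⁻³ = 9.00 × 10²⁷ GeV⁻³.
Result: 9.00 × 10²⁷ × 7.696 × 10⁻⁴⁸ = 6.926 × 10⁻²⁰ m³.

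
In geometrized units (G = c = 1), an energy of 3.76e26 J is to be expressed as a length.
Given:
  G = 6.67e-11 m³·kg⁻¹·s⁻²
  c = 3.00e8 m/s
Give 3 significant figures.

Energy → length via G/c⁴.
3.76e26 J × (G/c⁴) = 3.10e-18 m

3.10e-18 m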